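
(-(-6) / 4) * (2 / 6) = 1 / 2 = 0.50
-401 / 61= -6.57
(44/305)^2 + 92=8560236/93025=92.02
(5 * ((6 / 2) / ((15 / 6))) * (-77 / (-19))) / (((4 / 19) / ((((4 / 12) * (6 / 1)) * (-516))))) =-119196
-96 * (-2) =192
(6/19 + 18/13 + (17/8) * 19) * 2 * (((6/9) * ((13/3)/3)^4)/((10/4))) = 182660777/1869885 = 97.69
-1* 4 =-4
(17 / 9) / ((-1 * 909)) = -17 / 8181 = -0.00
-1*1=-1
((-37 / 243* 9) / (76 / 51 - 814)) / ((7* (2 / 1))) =0.00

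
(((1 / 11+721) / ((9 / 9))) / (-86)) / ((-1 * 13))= 3966 / 6149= 0.64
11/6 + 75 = 461/6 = 76.83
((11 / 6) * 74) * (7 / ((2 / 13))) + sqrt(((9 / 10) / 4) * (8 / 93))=sqrt(465) / 155 + 37037 / 6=6172.97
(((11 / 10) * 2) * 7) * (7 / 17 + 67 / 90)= 136213 / 7650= 17.81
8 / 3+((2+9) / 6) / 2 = 43 / 12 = 3.58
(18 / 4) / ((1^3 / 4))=18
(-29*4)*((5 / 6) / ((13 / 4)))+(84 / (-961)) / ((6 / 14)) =-1122404 / 37479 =-29.95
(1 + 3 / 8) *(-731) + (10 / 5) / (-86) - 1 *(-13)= -341299 / 344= -992.15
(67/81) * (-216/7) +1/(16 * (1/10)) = -4183/168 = -24.90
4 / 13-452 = -5872 / 13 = -451.69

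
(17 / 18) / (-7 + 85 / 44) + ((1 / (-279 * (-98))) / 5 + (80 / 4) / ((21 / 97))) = 2810675363 / 30486330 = 92.19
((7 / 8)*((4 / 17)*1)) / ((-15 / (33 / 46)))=-77 / 7820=-0.01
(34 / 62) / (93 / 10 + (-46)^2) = 170 / 658843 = 0.00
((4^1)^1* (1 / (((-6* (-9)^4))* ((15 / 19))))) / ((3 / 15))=-38 / 59049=-0.00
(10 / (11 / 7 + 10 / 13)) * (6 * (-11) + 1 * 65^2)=3784690 / 213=17768.50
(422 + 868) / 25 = 258 / 5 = 51.60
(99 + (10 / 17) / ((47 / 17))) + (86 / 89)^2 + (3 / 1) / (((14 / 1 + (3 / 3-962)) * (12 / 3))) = 141227777319 / 1410223156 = 100.15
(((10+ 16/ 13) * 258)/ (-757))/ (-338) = 0.01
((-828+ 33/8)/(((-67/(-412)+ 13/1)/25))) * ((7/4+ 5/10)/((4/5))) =-763732125/173536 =-4401.00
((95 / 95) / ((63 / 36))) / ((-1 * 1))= -4 / 7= -0.57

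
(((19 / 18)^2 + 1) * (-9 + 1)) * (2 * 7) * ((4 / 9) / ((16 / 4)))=-26.31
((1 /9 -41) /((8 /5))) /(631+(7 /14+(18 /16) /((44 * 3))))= -80960 /2000619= -0.04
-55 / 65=-11 / 13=-0.85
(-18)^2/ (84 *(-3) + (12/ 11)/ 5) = -1485/ 1154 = -1.29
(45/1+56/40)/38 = 116/95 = 1.22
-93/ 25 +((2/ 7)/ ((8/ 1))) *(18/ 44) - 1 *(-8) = 66137/ 15400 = 4.29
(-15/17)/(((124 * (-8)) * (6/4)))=5/8432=0.00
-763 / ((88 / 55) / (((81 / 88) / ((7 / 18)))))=-397305 / 352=-1128.71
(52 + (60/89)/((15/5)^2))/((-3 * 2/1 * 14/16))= -55616/5607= -9.92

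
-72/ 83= -0.87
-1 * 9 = -9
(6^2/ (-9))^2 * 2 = 32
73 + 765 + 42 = 880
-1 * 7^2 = -49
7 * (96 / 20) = 33.60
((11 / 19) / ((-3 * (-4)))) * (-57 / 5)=-11 / 20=-0.55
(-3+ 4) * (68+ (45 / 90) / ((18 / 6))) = 409 / 6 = 68.17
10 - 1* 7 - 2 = 1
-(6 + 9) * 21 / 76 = -315 / 76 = -4.14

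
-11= -11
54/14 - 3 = 6/7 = 0.86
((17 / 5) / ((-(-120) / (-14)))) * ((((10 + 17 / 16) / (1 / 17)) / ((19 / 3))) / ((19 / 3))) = -1074213 / 577600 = -1.86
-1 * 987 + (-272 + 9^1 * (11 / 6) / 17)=-42773 / 34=-1258.03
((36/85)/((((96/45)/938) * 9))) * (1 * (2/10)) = 1407/340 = 4.14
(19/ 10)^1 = 19/ 10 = 1.90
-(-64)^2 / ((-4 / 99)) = 101376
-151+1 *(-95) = -246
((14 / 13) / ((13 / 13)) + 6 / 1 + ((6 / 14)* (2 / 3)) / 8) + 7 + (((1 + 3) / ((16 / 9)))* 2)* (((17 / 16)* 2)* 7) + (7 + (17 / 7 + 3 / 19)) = 90.64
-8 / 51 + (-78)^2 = 310276 / 51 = 6083.84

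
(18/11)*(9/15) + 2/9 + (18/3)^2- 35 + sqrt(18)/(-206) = 1091/495- 3*sqrt(2)/206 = 2.18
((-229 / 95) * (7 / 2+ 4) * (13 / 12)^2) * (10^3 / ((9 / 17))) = -40077.79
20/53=0.38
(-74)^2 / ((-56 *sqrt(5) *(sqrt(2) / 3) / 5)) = -4107 *sqrt(10) / 28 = -463.84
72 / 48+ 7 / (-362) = 268 / 181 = 1.48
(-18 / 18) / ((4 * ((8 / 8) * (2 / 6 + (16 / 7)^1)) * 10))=-21 / 2200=-0.01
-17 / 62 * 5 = -85 / 62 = -1.37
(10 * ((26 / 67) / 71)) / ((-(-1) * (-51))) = -260 / 242607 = -0.00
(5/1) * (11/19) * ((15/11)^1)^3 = 16875/2299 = 7.34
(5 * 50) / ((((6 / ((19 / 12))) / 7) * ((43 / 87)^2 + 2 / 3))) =399475 / 788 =506.95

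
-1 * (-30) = 30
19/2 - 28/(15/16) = -20.37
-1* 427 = -427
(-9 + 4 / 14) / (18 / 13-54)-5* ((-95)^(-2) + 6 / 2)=-6747817 / 454860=-14.83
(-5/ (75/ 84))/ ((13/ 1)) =-28/ 65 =-0.43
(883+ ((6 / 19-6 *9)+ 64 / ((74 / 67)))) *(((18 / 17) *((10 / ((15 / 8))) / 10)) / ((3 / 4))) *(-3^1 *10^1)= -239518080 / 11951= -20041.68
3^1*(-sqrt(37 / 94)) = -3*sqrt(3478) / 94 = -1.88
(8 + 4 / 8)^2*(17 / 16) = 4913 / 64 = 76.77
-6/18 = -1/3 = -0.33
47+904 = 951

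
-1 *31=-31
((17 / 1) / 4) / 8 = 17 / 32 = 0.53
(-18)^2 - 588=-264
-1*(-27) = 27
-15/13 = -1.15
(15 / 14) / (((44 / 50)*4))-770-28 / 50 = -23723873 / 30800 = -770.26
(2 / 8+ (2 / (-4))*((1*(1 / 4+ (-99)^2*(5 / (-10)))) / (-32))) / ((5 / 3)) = -58611 / 1280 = -45.79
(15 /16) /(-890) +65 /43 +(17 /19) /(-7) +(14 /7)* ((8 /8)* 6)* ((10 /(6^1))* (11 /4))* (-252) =-225725166405 /16287712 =-13858.62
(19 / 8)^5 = 2476099 / 32768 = 75.56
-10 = -10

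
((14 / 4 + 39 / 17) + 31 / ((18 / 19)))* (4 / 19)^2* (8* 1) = 754304 / 55233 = 13.66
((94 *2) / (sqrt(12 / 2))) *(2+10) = 376 *sqrt(6) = 921.01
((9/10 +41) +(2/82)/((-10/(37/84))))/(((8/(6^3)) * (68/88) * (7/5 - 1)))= 142856901/39032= 3659.99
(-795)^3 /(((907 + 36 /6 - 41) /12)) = -1507379625 /218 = -6914585.44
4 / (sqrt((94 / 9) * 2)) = 6 * sqrt(47) / 47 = 0.88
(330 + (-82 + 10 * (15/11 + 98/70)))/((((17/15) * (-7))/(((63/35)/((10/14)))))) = -81864/935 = -87.56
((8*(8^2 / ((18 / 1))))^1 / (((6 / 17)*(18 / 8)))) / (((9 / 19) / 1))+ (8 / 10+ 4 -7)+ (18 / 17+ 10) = 15703771 / 185895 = 84.48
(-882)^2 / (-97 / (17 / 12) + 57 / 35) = -5714380 / 491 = -11638.25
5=5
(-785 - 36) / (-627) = 821 / 627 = 1.31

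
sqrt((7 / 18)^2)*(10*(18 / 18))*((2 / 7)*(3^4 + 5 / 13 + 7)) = 3830 / 39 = 98.21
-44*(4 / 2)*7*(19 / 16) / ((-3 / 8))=5852 / 3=1950.67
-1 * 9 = -9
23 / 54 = 0.43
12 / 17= 0.71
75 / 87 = 25 / 29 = 0.86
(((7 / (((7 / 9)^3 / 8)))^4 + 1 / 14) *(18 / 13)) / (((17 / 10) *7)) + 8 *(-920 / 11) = 23348311.96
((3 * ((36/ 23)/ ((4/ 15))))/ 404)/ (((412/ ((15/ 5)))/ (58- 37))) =25515/ 3828304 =0.01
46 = 46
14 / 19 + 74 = 1420 / 19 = 74.74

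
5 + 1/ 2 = 11/ 2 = 5.50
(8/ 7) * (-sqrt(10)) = -8 * sqrt(10)/ 7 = -3.61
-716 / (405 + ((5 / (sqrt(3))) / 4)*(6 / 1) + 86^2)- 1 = -265764393 / 243422329 + 7160*sqrt(3) / 243422329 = -1.09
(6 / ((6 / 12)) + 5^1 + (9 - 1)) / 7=25 / 7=3.57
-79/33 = -2.39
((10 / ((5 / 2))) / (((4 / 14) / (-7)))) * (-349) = 34202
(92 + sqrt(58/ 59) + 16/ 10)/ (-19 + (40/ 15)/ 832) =-146016/ 29635 - 312*sqrt(3422)/ 349693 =-4.98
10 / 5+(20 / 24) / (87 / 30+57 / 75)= 1223 / 549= 2.23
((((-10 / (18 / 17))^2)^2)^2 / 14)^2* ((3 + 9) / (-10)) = -1485021724721278945343017578125 / 60531992835826806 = -24532840488977.68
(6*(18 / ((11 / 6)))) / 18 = 36 / 11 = 3.27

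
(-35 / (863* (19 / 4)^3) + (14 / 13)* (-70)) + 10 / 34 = -98231560655 / 1308169057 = -75.09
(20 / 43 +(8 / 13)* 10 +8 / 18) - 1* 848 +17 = -4145225 / 5031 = -823.94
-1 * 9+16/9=-65/9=-7.22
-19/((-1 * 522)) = 19/522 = 0.04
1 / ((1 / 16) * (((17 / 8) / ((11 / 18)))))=704 / 153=4.60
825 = 825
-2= -2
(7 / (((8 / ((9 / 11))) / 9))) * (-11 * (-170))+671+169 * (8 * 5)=19479.75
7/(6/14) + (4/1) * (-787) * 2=-18839/3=-6279.67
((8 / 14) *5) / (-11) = -20 / 77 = -0.26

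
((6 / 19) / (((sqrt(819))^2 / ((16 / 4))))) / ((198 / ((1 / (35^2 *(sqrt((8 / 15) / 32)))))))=0.00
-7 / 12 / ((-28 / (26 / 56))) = 13 / 1344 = 0.01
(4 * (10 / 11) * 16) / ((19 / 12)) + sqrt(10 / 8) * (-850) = 7680 / 209- 425 * sqrt(5) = -913.58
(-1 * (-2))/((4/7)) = 7/2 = 3.50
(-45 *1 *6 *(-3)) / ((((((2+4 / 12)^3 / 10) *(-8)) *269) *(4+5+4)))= -54675 / 2398942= -0.02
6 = 6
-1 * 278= -278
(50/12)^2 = 625/36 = 17.36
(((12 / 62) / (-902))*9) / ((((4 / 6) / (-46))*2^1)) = 1863 / 27962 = 0.07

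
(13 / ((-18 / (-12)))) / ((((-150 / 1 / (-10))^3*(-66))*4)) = -13 / 1336500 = -0.00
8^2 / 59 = 64 / 59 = 1.08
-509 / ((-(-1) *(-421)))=509 / 421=1.21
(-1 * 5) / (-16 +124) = -5 / 108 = -0.05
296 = 296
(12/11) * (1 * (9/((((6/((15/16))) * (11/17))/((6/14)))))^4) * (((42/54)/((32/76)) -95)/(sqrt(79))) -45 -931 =-976 -62020863871880625 * sqrt(79)/64063783837892608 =-984.60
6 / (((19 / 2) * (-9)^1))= -4 / 57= -0.07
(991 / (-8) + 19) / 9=-839 / 72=-11.65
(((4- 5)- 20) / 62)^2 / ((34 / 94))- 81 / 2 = -2625867 / 65348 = -40.18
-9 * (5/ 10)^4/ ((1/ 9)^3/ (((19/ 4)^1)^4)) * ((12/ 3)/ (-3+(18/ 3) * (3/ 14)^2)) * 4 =13965589323/ 11392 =1225911.98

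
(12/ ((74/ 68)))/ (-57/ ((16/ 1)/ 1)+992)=6528/ 585155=0.01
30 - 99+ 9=-60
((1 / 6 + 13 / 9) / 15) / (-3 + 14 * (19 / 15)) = 29 / 3978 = 0.01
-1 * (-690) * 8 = 5520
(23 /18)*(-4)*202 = -9292 /9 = -1032.44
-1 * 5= -5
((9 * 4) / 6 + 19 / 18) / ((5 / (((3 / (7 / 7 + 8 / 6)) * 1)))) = 127 / 70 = 1.81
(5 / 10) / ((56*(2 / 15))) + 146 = 146.07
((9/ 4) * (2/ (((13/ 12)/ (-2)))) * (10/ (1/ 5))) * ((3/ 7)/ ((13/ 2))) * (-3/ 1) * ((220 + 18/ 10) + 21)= 23600160/ 1183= 19949.42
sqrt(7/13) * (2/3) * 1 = 2 * sqrt(91)/39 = 0.49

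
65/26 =5/2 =2.50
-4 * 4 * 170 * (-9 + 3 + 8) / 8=-680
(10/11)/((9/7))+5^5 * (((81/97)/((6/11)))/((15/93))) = 569696705/19206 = 29662.43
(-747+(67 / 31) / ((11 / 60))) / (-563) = 250707 / 191983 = 1.31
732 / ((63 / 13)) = 3172 / 21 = 151.05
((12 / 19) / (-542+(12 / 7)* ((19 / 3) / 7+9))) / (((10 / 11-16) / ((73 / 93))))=39347 / 628833481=0.00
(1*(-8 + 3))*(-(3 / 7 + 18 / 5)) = 141 / 7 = 20.14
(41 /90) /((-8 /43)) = -1763 /720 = -2.45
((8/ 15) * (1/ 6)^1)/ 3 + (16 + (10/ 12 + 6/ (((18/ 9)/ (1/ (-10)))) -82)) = -8834/ 135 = -65.44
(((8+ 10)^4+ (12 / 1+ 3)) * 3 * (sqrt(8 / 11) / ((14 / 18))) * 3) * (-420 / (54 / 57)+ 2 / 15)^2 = 83523098823552 * sqrt(22) / 1925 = 203510680016.25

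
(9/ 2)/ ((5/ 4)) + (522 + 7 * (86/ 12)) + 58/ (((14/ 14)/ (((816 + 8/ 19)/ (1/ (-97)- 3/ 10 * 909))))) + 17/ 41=2488550124253/ 6182042730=402.54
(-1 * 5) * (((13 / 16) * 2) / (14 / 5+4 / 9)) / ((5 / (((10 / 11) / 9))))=-325 / 6424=-0.05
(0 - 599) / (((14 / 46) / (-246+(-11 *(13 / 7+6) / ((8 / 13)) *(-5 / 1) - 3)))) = -349674037 / 392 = -892025.60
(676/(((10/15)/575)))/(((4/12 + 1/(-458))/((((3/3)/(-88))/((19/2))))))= -2106.08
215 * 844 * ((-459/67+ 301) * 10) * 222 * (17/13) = 10382023406400/67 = 154955573229.85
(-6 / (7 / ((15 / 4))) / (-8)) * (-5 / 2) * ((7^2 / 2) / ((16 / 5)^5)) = -4921875 / 67108864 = -0.07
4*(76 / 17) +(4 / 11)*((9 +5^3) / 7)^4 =21932448592 / 448987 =48848.74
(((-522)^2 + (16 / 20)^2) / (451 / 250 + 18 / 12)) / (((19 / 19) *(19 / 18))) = 78130.55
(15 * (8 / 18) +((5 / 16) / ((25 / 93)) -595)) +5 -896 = -354761 / 240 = -1478.17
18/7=2.57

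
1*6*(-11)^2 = 726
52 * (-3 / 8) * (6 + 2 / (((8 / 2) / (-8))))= -39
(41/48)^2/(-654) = -1681/1506816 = -0.00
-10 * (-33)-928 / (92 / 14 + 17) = 47954 / 165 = 290.63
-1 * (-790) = 790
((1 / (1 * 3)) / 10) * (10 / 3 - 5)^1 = -1 / 18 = -0.06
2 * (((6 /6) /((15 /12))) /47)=8 /235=0.03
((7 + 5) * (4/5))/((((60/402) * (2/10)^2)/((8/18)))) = 714.67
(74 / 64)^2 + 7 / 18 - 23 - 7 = -260575 / 9216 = -28.27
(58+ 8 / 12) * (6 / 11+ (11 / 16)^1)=217 / 3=72.33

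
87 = 87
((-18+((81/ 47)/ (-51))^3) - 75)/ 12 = -7906280465/ 1020164798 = -7.75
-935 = -935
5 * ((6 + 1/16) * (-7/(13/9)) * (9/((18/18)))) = -274995/208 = -1322.09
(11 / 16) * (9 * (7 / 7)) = 99 / 16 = 6.19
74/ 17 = 4.35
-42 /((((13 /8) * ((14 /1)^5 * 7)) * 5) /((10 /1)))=-3 /218491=-0.00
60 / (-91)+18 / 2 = 759 / 91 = 8.34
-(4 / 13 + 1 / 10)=-53 / 130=-0.41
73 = 73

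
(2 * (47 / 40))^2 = 5.52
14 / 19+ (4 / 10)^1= 108 / 95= 1.14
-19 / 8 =-2.38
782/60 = 13.03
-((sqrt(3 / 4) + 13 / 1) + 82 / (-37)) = -399 / 37 - sqrt(3) / 2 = -11.65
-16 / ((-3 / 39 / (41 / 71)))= 120.11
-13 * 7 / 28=-13 / 4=-3.25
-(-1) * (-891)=-891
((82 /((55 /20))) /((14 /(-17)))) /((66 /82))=-114308 /2541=-44.99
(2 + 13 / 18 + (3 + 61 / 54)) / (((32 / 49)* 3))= 9065 / 2592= 3.50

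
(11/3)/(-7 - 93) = -11/300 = -0.04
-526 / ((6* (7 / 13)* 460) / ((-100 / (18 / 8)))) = 68380 / 4347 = 15.73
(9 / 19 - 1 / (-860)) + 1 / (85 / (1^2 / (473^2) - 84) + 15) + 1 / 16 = 261524727709 / 429548469040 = 0.61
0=0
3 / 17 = 0.18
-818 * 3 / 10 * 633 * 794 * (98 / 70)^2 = -30217940046 / 125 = -241743520.37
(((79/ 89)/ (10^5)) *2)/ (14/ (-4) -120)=-79/ 549575000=-0.00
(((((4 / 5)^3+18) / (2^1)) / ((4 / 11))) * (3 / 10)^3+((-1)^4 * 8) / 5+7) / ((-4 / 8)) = -4643629 / 250000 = -18.57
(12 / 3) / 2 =2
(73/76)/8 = 73/608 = 0.12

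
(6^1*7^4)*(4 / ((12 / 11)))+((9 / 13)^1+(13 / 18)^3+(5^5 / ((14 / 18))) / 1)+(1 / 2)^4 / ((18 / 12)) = 3770772965 / 66339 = 56840.97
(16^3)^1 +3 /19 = 77827 /19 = 4096.16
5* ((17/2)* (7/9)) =595/18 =33.06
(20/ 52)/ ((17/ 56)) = 280/ 221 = 1.27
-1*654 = -654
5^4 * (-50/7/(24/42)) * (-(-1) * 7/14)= -15625/4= -3906.25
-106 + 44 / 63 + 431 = 20519 / 63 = 325.70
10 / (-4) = -5 / 2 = -2.50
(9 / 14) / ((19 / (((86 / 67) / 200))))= 387 / 1782200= 0.00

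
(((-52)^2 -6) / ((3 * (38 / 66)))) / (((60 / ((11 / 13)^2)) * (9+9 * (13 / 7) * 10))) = 661507 / 6251310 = 0.11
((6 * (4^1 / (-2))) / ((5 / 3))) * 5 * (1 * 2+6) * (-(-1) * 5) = -1440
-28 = -28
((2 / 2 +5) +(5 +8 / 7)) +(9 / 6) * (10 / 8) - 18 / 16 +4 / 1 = 473 / 28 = 16.89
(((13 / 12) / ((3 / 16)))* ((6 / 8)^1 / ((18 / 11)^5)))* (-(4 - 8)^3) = 4187326 / 177147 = 23.64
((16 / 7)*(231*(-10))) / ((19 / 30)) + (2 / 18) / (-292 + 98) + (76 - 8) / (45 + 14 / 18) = -8335.36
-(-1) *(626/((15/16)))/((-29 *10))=-5008/2175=-2.30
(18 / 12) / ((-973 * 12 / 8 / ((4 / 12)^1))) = -1 / 2919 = -0.00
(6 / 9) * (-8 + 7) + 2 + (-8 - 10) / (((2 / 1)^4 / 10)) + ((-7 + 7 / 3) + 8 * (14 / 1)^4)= 3687761 / 12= 307313.42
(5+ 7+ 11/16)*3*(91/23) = 55419/368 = 150.60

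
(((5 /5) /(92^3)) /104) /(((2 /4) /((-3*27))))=-81 /40491776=-0.00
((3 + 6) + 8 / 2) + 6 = 19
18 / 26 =0.69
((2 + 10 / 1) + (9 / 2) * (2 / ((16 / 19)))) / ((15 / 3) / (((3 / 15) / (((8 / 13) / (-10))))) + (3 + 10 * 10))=4719 / 21104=0.22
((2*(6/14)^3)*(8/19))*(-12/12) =-432/6517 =-0.07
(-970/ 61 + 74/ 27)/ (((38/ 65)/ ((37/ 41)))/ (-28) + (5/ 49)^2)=1034.34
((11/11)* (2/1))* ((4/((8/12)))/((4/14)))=42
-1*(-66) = 66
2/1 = 2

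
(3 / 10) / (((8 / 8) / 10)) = 3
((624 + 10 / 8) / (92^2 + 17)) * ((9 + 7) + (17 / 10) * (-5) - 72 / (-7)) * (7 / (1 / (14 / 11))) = 1453081 / 124388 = 11.68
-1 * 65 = -65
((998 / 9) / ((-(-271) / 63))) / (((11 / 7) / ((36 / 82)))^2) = 110909736 / 55121671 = 2.01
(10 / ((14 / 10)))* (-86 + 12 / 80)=-8585 / 14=-613.21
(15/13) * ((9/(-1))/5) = -27/13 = -2.08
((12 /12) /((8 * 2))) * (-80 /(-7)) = 5 /7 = 0.71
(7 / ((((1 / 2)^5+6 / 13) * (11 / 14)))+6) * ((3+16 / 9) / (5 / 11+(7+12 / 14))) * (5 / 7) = 1167407 / 118080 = 9.89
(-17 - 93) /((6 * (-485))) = 11 /291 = 0.04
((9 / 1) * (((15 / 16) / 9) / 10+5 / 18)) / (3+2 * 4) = 83 / 352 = 0.24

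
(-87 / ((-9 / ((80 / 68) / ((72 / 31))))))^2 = 20205025 / 842724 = 23.98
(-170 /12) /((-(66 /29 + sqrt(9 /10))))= 271150 /35991-71485 *sqrt(10) /71982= 4.39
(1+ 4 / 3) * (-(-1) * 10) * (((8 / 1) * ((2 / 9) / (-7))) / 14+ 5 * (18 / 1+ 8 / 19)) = 7715980 / 3591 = 2148.70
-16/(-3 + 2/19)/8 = 38/55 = 0.69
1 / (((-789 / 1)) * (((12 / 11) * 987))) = -11 / 9344916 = -0.00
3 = 3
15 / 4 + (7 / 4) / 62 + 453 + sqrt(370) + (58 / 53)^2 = sqrt(370) + 319040601 / 696632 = 477.21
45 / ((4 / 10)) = 225 / 2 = 112.50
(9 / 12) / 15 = 0.05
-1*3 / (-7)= 3 / 7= 0.43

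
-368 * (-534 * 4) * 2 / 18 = 87338.67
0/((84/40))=0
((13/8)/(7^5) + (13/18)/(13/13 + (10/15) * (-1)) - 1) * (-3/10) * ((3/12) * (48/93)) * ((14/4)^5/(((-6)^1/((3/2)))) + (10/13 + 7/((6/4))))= 59143476799/10403667456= 5.68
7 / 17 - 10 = -163 / 17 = -9.59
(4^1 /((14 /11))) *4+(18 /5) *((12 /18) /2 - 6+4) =46 /7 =6.57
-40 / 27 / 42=-20 / 567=-0.04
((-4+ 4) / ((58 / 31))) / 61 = 0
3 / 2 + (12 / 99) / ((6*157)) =46633 / 31086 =1.50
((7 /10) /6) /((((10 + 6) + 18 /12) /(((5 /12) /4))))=1 /1440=0.00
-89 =-89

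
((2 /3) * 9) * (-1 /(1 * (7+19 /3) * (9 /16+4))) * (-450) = 3240 /73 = 44.38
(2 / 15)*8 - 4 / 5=4 / 15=0.27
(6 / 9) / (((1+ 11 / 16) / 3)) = 32 / 27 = 1.19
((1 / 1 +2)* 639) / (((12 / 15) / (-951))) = -9115335 / 4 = -2278833.75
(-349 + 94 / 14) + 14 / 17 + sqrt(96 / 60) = -40634 / 119 + 2* sqrt(10) / 5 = -340.20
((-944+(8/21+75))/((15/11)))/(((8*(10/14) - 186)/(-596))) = -59793998/28395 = -2105.79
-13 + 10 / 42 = -268 / 21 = -12.76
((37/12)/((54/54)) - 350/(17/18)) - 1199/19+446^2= 769329371/3876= 198485.39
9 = 9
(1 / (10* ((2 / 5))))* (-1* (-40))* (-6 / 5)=-12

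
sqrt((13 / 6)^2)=13 / 6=2.17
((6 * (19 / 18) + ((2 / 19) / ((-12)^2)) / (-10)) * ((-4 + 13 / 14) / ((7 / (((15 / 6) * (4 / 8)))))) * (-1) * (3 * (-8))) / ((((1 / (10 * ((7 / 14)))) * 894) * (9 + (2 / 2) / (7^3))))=-130391695 / 2517732864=-0.05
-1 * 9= -9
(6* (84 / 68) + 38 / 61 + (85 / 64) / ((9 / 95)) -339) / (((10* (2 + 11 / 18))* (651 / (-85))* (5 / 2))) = 189315761 / 298626720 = 0.63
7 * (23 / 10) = 161 / 10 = 16.10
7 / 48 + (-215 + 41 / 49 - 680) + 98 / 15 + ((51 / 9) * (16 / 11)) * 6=-108407503 / 129360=-838.03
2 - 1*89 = -87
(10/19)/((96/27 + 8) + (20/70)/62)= 19530/428963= 0.05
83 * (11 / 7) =913 / 7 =130.43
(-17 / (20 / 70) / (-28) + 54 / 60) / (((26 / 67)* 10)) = 8107 / 10400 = 0.78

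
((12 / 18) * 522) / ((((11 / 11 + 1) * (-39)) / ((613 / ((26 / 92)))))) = -1635484 / 169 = -9677.42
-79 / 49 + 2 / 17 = -1245 / 833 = -1.49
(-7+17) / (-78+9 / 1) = -10 / 69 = -0.14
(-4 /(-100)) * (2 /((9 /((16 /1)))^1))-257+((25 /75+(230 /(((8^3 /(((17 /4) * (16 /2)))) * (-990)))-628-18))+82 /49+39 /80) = -3105947063 /3449600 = -900.38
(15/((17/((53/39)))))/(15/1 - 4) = 265/2431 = 0.11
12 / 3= 4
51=51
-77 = -77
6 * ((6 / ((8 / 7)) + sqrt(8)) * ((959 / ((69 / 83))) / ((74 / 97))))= 15441818 * sqrt(2) / 851 + 162139089 / 3404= 73293.54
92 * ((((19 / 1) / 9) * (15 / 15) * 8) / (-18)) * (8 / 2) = -27968 / 81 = -345.28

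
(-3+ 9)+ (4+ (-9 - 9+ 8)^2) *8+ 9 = 847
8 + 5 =13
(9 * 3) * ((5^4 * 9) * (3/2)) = 227812.50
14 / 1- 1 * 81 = -67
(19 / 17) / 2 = 19 / 34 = 0.56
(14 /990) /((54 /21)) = 49 /8910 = 0.01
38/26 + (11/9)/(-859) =146746/100503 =1.46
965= 965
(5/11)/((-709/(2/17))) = -10/132583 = -0.00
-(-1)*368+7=375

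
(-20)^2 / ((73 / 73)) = 400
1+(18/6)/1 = 4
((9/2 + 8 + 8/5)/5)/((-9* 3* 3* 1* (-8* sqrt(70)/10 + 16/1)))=-47/17820-47* sqrt(70)/356400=-0.00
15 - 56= -41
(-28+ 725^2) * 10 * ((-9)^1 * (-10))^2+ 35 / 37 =1575214209035 / 37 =42573357000.95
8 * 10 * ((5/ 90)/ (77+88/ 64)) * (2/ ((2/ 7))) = 2240/ 5643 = 0.40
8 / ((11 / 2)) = 16 / 11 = 1.45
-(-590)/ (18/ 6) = 590/ 3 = 196.67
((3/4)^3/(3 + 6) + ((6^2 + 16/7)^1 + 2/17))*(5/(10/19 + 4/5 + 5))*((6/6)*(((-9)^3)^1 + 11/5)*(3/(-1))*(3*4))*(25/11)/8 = 225887.87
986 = 986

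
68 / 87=0.78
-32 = -32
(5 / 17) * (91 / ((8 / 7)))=3185 / 136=23.42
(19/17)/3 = 19/51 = 0.37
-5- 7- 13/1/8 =-109/8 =-13.62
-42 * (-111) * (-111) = -517482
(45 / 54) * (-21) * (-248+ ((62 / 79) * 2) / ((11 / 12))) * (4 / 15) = 2996336 / 2607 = 1149.34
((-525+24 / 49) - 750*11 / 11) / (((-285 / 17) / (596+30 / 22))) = 2325404619 / 51205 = 45413.62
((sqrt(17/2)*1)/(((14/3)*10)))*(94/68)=141*sqrt(34)/9520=0.09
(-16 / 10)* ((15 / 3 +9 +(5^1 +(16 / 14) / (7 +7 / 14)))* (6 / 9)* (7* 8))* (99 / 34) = -1415744 / 425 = -3331.16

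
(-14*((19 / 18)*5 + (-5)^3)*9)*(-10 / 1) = -150850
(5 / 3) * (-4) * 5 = -100 / 3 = -33.33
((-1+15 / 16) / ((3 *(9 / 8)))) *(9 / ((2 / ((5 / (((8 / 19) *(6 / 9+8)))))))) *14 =-665 / 416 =-1.60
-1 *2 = -2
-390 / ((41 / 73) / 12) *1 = -341640 / 41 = -8332.68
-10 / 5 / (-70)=1 / 35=0.03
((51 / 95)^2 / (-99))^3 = -24137569 / 978407306421875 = -0.00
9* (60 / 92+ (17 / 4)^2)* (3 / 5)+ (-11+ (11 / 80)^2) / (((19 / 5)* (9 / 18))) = 26647831 / 279680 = 95.28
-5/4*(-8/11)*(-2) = -20/11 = -1.82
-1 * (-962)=962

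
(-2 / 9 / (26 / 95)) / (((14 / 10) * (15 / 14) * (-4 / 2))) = 95 / 351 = 0.27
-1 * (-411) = 411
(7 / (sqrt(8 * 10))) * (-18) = -63 * sqrt(5) / 10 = -14.09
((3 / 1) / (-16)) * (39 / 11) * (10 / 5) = -117 / 88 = -1.33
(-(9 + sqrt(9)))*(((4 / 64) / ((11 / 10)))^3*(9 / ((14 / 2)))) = -3375 / 1192576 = -0.00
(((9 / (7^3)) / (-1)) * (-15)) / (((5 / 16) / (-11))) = -4752 / 343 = -13.85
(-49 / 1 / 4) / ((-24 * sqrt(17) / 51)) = 49 * sqrt(17) / 32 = 6.31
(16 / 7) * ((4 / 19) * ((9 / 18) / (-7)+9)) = 4000 / 931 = 4.30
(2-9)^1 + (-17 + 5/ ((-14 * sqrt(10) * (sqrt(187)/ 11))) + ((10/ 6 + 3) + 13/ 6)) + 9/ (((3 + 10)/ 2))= -1231/ 78-sqrt(1870)/ 476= -15.87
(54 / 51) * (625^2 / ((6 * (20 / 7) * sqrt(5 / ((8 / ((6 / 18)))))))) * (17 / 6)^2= 424342.35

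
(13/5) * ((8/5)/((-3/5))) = -104/15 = -6.93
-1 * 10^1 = -10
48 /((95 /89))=4272 /95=44.97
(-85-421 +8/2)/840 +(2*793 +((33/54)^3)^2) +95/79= 149215252430117/94043799360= 1586.66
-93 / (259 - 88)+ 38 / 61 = 275 / 3477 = 0.08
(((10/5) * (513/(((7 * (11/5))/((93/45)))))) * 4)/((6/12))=84816/77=1101.51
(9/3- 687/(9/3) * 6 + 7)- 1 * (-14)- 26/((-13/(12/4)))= -1344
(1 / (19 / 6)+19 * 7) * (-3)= -7599 / 19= -399.95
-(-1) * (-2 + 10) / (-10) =-4 / 5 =-0.80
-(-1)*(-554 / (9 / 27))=-1662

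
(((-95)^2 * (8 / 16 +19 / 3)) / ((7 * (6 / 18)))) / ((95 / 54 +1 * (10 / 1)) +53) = 9990675 / 24479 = 408.13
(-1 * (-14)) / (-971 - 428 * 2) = -2 / 261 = -0.01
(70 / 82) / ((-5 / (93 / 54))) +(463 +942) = 1036673 / 738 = 1404.71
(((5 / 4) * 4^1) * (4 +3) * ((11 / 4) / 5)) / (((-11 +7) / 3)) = -231 / 16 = -14.44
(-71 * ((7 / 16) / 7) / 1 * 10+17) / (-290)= 219 / 2320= 0.09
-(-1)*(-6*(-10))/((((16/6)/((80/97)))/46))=82800/97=853.61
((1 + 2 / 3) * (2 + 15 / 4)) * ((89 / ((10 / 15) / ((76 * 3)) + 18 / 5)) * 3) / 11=8750925 / 135542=64.56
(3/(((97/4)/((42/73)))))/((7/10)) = 720/7081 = 0.10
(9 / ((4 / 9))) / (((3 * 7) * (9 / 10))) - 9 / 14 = 3 / 7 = 0.43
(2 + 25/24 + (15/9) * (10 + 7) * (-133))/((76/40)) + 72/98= -22131707/11172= -1981.00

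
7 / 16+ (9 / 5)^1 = 179 / 80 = 2.24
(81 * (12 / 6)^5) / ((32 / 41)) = 3321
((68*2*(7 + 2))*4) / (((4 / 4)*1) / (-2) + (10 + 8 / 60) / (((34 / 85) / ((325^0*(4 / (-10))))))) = -146880 / 319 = -460.44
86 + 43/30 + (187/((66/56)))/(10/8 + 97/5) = 56119/590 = 95.12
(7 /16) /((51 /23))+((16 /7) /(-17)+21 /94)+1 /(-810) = 10329871 /36242640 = 0.29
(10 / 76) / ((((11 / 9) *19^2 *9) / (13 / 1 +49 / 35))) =36 / 75449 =0.00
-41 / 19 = -2.16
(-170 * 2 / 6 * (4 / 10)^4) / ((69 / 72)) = -4352 / 2875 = -1.51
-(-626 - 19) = 645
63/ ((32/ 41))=2583/ 32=80.72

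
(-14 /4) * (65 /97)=-455 /194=-2.35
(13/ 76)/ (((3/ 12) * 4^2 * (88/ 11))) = 13/ 2432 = 0.01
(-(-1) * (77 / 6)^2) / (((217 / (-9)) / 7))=-5929 / 124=-47.81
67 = 67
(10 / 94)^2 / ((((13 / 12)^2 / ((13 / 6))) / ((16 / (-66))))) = -1600 / 315887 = -0.01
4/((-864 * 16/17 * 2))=-17/6912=-0.00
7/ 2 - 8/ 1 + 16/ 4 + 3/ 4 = 1/ 4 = 0.25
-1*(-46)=46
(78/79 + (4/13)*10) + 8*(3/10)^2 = 122836/25675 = 4.78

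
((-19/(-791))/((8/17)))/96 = 323/607488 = 0.00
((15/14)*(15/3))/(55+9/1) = 0.08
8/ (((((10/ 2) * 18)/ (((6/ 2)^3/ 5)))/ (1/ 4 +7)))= 87/ 25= 3.48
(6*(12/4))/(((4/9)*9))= 9/2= 4.50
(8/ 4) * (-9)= -18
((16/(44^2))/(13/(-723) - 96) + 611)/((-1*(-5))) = 5132363228/41999705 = 122.20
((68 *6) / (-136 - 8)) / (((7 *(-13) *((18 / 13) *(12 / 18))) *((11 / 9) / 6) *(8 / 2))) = 51 / 1232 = 0.04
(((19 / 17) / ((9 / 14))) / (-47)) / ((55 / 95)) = -5054 / 79101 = -0.06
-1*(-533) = 533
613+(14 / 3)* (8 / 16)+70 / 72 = 616.31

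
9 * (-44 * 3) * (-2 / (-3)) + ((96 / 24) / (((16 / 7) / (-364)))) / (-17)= -12827 / 17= -754.53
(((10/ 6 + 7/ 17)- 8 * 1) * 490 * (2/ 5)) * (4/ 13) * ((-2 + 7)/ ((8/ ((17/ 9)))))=-421.60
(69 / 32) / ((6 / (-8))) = -23 / 8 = -2.88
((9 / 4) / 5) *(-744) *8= -2678.40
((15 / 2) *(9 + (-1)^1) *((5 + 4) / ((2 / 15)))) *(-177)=-716850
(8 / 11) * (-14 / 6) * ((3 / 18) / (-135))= 28 / 13365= 0.00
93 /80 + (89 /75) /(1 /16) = 24179 /1200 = 20.15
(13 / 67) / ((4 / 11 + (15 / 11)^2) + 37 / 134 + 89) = 3146 / 1483569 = 0.00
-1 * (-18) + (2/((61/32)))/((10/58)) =7346/305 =24.09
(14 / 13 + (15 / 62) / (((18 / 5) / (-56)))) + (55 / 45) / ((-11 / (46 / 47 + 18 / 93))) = -480172 / 170469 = -2.82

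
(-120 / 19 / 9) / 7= -40 / 399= -0.10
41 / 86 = 0.48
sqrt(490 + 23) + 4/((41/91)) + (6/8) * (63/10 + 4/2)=24769/1640 + 3 * sqrt(57)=37.75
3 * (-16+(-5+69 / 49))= -2880 / 49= -58.78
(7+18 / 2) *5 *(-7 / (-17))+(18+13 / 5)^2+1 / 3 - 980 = -666016 / 1275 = -522.37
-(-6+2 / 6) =17 / 3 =5.67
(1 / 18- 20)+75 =991 / 18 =55.06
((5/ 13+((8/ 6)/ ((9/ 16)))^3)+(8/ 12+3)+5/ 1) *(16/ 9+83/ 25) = 1313063807/ 11514555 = 114.04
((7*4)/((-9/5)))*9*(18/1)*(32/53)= -80640/53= -1521.51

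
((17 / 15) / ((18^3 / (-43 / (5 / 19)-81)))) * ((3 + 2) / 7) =-0.03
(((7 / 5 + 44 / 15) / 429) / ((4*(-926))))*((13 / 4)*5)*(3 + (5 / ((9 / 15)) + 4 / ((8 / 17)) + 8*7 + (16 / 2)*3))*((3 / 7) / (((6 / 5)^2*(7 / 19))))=-18494125 / 5174813952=-0.00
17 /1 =17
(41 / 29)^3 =68921 / 24389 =2.83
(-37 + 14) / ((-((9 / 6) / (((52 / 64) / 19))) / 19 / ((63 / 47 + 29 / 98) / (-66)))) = -2253563 / 7295904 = -0.31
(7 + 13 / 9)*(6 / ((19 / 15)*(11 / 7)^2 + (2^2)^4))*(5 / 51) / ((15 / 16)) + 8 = 233717656 / 29140227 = 8.02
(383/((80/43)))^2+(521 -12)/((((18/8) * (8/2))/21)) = 836487083/19200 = 43567.04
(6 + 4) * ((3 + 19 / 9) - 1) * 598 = 221260 / 9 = 24584.44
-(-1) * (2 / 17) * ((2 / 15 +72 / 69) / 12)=203 / 17595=0.01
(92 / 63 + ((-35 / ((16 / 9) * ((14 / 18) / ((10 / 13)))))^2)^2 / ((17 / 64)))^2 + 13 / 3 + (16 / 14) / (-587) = 658751723689484852753508574441355 / 2249695861156377833472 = 292818124913.51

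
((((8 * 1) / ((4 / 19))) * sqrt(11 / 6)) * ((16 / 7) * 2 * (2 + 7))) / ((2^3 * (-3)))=-88.20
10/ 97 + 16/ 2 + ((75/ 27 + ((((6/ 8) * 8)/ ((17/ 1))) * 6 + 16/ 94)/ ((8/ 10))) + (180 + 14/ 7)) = 136534420/ 697527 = 195.74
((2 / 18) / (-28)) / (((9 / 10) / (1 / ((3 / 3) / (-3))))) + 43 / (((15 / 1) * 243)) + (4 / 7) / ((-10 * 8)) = 365 / 20412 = 0.02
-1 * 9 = -9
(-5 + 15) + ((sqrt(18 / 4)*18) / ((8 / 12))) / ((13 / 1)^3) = 81*sqrt(2) / 4394 + 10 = 10.03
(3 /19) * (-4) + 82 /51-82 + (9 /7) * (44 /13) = -6760868 /88179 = -76.67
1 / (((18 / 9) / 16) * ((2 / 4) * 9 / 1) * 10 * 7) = 8 / 315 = 0.03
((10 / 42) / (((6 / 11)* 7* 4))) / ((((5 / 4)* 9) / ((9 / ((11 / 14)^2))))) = 2 / 99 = 0.02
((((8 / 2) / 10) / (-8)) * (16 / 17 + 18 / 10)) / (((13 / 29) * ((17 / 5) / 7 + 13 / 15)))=-141897 / 627640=-0.23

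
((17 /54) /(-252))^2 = 289 /185177664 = 0.00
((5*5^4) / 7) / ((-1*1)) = -3125 / 7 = -446.43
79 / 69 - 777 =-53534 / 69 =-775.86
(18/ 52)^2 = 81/ 676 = 0.12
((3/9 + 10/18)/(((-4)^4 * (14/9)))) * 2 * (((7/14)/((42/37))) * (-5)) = -185/18816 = -0.01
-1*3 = -3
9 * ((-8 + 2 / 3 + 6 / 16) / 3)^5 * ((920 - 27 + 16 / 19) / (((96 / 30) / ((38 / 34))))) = -24030017337295 / 127401984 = -188615.72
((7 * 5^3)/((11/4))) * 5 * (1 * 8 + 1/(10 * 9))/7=1820.71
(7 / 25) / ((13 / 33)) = 231 / 325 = 0.71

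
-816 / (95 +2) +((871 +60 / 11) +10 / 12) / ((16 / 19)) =105849847 / 102432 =1033.37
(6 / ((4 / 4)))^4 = 1296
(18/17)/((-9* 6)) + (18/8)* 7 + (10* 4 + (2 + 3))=12389/204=60.73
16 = 16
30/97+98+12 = 10700/97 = 110.31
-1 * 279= -279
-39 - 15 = -54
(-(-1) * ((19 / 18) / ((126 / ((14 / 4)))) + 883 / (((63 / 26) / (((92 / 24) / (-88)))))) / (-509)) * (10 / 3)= 988235 / 9523899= 0.10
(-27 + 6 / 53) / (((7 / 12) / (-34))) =581400 / 371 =1567.12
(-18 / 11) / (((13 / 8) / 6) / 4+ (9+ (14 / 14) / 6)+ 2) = -1152 / 7909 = -0.15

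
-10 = -10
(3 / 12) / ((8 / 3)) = 3 / 32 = 0.09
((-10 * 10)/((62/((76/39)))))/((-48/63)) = 3325/806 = 4.13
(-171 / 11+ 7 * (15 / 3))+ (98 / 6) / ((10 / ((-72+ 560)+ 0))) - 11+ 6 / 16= 805.90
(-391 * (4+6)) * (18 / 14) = -5027.14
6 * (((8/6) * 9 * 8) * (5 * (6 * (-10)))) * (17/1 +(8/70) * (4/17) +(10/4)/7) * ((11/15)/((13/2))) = -524291328/1547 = -338908.42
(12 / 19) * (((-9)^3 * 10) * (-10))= 874800 / 19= 46042.11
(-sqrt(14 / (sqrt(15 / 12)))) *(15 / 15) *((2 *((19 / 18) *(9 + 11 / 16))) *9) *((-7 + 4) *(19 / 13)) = 33573 *5^(3 / 4) *sqrt(7) / 104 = 2855.84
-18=-18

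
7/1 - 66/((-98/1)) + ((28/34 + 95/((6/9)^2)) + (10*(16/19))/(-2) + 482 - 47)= 41342433/63308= 653.04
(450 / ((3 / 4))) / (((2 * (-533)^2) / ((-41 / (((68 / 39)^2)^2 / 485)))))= -497937375 / 219159104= -2.27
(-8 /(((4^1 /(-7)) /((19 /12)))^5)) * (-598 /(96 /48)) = -12443122972007 /31850496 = -390672.82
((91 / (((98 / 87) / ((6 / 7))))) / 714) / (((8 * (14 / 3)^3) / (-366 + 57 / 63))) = -4590729 / 105413504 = -0.04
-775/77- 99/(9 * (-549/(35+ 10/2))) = -391595/42273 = -9.26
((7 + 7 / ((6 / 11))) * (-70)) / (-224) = 6.20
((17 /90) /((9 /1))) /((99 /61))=1037 /80190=0.01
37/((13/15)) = 555/13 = 42.69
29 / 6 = 4.83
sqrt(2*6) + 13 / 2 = 2*sqrt(3) + 13 / 2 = 9.96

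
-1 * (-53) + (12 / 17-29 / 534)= 487049 / 9078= 53.65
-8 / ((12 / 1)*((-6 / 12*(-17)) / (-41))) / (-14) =-82 / 357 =-0.23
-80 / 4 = -20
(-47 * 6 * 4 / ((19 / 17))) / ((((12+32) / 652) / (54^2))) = -9114506208 / 209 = -43610077.55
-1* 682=-682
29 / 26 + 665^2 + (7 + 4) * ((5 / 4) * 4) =11499309 / 26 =442281.12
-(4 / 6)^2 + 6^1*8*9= 3884 / 9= 431.56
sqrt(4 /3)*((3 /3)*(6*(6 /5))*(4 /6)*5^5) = 10000*sqrt(3) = 17320.51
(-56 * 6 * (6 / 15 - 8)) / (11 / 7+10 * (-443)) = -29792 / 51665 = -0.58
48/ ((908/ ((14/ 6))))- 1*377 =-85551/ 227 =-376.88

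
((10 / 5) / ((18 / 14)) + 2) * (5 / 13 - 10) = -4000 / 117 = -34.19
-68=-68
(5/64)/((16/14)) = 0.07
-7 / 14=-0.50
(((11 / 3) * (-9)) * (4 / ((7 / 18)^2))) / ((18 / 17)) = -40392 / 49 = -824.33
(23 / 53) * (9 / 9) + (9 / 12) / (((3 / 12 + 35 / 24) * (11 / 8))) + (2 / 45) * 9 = 137831 / 119515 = 1.15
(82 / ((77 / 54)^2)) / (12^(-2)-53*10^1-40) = -34432128 / 486646391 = -0.07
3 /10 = 0.30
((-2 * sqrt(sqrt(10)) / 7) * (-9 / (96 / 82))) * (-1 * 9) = -1107 * 10^(1 / 4) / 56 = -35.15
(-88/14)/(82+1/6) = -264/3451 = -0.08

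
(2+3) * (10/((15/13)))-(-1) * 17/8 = 1091/24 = 45.46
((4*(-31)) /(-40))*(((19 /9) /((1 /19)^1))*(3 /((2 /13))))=145483 /60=2424.72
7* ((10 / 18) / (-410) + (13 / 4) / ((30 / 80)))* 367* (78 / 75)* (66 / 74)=469862393 / 22755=20648.75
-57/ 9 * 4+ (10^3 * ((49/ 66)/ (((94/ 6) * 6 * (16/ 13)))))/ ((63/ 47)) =-48817/ 2376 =-20.55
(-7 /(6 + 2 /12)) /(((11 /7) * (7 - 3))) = -147 /814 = -0.18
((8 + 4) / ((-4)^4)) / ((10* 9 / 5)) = 1 / 384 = 0.00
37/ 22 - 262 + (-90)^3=-16043727/ 22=-729260.32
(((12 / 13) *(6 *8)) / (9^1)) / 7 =64 / 91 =0.70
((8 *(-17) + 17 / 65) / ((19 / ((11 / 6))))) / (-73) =32351 / 180310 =0.18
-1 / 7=-0.14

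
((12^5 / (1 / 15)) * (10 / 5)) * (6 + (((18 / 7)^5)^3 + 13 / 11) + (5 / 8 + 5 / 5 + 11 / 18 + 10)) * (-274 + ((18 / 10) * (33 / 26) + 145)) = -912612429353906725398213930624 / 678901295921849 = -1344249060704343.00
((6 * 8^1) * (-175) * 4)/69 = -11200/23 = -486.96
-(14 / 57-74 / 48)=197 / 152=1.30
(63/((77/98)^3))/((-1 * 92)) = -43218/30613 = -1.41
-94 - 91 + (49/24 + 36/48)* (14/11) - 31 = -28043/132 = -212.45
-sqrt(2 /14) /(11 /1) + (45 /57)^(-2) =361 /225 -sqrt(7) /77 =1.57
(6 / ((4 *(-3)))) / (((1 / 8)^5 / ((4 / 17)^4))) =-4194304 / 83521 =-50.22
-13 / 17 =-0.76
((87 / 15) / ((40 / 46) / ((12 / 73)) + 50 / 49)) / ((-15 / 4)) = -130732 / 533375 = -0.25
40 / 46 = 20 / 23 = 0.87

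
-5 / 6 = -0.83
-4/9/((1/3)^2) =-4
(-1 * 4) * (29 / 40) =-29 / 10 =-2.90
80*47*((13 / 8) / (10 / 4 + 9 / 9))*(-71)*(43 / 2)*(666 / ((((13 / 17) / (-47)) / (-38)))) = -29015447121720 / 7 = -4145063874531.43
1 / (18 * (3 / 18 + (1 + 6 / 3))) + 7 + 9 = 913 / 57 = 16.02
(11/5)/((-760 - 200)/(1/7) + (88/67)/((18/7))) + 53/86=536585171/871148180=0.62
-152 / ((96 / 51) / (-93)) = 30039 / 4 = 7509.75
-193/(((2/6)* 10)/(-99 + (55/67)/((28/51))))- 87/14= 105793521/18760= 5639.31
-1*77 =-77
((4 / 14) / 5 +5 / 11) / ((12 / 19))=3743 / 4620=0.81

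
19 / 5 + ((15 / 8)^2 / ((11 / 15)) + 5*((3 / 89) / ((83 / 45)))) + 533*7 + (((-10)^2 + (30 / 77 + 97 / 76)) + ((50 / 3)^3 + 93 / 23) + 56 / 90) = 18202324279776409 / 2147603008320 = 8475.65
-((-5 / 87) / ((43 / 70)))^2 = -122500 / 13995081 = -0.01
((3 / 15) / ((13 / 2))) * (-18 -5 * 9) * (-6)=756 / 65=11.63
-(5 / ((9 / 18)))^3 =-1000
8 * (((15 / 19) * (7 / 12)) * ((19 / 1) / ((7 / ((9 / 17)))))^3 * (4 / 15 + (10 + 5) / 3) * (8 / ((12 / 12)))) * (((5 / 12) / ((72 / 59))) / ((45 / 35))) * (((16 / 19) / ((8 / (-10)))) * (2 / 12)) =-2213975 / 103173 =-21.46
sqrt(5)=2.24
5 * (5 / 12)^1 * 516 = 1075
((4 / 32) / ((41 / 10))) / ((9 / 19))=95 / 1476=0.06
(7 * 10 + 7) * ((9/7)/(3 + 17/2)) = 198/23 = 8.61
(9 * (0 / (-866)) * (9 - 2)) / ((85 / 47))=0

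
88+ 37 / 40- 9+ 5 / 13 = 41761 / 520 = 80.31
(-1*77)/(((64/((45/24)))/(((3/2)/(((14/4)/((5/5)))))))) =-495/512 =-0.97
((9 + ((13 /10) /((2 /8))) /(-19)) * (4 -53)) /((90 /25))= -40621 /342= -118.77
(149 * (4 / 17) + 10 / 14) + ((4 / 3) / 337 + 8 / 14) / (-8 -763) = 3318181393 / 92758239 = 35.77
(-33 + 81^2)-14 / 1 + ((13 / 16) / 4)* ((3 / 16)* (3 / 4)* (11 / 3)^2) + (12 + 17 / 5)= 133729977 / 20480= 6529.78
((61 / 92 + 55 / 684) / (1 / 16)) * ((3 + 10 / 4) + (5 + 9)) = 304096 / 1311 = 231.96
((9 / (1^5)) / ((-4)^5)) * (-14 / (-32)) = -63 / 16384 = -0.00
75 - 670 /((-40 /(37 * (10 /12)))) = 591.46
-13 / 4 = -3.25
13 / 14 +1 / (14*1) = 1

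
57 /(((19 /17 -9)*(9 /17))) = -13.66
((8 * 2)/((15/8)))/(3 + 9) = 32/45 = 0.71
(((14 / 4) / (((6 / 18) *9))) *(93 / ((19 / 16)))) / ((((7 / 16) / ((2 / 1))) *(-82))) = -3968 / 779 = -5.09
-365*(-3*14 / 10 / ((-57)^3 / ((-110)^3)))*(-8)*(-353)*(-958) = -29807520051.06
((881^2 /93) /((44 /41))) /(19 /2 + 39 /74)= 1177436237 /1518132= 775.58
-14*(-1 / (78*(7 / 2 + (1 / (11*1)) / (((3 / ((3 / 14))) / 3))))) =539 / 10569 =0.05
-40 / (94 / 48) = -960 / 47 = -20.43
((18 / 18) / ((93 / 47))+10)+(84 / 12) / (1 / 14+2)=37447 / 2697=13.88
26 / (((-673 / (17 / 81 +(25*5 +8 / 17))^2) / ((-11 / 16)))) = 1070728796423 / 2552189634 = 419.53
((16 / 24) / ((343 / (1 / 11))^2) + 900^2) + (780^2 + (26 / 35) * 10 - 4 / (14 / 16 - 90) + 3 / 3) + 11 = 43190584362229498 / 30449796531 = 1418419.47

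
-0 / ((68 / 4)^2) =0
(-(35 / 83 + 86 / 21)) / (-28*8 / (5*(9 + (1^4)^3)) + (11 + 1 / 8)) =-1574600 / 2316447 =-0.68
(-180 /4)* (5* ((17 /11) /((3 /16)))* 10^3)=-20400000 /11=-1854545.45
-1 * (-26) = 26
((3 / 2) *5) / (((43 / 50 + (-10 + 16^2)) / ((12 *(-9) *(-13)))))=526500 / 12343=42.66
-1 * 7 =-7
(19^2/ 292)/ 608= 19/ 9344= 0.00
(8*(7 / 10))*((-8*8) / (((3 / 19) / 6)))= -68096 / 5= -13619.20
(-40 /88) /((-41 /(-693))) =-315 /41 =-7.68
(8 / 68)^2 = 4 / 289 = 0.01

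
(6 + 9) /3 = 5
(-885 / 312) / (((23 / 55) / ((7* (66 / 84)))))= -178475 / 4784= -37.31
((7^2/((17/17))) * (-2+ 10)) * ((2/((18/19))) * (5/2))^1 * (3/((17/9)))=55860/17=3285.88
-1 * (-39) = 39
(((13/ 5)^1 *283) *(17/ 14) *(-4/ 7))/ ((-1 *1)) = 125086/ 245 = 510.56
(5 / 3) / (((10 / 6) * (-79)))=-0.01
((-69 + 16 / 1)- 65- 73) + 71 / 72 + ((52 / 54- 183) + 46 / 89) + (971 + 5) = 11620253 / 19224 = 604.47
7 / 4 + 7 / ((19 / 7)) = 329 / 76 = 4.33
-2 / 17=-0.12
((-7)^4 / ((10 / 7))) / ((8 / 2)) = 16807 / 40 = 420.18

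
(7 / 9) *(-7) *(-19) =931 / 9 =103.44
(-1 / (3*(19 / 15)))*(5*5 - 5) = -100 / 19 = -5.26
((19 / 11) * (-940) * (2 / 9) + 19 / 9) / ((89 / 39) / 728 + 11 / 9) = -336076104 / 1148081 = -292.73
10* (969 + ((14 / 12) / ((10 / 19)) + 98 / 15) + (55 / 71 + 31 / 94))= 65328745 / 6674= 9788.54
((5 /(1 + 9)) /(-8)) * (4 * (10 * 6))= -15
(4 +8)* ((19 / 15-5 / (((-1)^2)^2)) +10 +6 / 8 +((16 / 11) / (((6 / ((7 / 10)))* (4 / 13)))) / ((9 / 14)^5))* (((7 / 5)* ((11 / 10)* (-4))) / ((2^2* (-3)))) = 656913397 / 8857350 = 74.17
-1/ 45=-0.02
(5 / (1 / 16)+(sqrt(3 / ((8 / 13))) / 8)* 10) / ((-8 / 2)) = -20 - 5* sqrt(78) / 64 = -20.69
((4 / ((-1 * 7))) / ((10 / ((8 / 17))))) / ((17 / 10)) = -32 / 2023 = -0.02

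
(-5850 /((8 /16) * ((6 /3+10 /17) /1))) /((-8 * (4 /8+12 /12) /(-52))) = -215475 /11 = -19588.64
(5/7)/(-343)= -5/2401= -0.00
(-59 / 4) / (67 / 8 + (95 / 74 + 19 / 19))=-4366 / 3155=-1.38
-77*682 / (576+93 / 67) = -3518438 / 38685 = -90.95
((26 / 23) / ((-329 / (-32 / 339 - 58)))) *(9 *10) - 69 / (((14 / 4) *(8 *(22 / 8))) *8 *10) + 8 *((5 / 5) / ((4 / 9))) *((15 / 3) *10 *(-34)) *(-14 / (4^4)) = 636354232209 / 376231240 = 1691.39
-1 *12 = -12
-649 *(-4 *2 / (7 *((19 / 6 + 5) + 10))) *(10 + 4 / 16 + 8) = 568524 / 763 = 745.12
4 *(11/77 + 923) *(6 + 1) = 25848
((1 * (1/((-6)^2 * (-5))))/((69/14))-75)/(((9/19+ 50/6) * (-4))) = 8849383/4156560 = 2.13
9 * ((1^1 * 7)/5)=12.60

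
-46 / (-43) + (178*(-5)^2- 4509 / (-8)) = 1725055 / 344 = 5014.69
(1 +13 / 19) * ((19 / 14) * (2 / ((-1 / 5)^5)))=-100000 / 7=-14285.71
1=1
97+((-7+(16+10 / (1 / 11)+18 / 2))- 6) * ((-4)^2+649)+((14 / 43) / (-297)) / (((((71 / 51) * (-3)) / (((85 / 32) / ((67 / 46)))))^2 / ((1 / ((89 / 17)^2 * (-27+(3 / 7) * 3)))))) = 856809168144108579127589 / 10548329596574787072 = 81227.00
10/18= 5/9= 0.56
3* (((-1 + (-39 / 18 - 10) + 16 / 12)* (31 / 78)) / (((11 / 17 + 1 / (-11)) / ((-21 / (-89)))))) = -2881109 / 481312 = -5.99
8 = 8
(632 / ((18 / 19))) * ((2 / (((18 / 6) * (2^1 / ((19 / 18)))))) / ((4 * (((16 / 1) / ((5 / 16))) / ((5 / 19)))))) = 37525 / 124416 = 0.30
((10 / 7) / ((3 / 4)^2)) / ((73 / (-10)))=-1600 / 4599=-0.35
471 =471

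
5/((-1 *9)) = -5/9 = -0.56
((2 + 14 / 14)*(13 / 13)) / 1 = 3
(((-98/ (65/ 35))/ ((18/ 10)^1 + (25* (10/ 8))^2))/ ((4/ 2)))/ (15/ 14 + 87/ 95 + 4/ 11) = -0.01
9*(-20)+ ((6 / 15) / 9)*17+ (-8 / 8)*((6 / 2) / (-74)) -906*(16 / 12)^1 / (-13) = -3735097 / 43290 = -86.28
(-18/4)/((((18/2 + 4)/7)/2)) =-63/13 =-4.85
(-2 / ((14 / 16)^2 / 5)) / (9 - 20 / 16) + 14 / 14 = -1041 / 1519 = -0.69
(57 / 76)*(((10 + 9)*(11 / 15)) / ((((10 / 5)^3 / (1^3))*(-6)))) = -209 / 960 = -0.22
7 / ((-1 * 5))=-7 / 5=-1.40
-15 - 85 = -100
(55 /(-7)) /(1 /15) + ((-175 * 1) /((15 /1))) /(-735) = -7424 /63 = -117.84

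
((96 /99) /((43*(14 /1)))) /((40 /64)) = 128 /49665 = 0.00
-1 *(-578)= 578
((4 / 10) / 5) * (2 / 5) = 4 / 125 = 0.03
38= 38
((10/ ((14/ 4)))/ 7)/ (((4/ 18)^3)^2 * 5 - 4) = -2657205/ 26036689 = -0.10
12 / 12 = 1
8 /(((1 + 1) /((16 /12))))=16 /3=5.33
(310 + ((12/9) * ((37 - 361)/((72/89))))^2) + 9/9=285467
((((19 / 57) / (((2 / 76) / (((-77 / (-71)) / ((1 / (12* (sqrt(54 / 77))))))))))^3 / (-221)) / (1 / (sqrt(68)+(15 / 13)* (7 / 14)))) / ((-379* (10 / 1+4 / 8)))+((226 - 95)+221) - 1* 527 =-175+31290209280* sqrt(462) / 389717476837+8344055808* sqrt(7854) / 29978267449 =-148.61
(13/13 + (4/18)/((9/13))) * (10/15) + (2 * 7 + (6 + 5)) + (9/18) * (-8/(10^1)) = 25.48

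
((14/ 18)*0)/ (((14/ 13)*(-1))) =0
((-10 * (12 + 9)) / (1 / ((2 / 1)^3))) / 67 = -25.07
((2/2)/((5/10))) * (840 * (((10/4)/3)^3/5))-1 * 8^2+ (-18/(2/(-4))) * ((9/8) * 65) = 49733/18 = 2762.94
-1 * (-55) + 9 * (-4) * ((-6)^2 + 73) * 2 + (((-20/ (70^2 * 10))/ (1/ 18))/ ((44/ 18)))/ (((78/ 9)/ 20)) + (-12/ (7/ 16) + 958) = -240425428/ 35035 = -6862.44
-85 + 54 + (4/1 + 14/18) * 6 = -7/3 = -2.33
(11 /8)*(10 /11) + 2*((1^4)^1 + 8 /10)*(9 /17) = 1073 /340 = 3.16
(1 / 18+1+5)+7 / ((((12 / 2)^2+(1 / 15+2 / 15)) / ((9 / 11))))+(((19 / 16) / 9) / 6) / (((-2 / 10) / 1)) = 10499927 / 1720224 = 6.10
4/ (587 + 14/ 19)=76/ 11167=0.01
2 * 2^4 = 32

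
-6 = -6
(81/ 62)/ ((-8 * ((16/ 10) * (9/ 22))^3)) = -166375/ 285696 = -0.58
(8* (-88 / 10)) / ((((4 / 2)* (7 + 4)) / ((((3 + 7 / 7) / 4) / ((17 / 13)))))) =-208 / 85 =-2.45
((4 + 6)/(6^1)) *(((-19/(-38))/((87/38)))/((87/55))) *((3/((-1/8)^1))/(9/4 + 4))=-6688/7569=-0.88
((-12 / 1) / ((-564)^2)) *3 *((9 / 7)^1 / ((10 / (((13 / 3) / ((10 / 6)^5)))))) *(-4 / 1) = 9477 / 483218750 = 0.00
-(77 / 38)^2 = -5929 / 1444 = -4.11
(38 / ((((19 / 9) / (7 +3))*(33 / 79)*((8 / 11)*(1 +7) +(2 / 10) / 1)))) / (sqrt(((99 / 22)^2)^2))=31600 / 8937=3.54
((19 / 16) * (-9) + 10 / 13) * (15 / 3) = -10315 / 208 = -49.59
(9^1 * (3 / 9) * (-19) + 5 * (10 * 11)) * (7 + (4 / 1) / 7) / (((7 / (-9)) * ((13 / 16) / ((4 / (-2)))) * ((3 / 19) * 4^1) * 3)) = 3971608 / 637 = 6234.86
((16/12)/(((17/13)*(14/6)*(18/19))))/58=247/31059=0.01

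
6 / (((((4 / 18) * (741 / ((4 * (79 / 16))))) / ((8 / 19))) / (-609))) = -865998 / 4693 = -184.53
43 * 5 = 215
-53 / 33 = -1.61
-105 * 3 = -315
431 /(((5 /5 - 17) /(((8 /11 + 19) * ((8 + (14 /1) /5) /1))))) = -5739.16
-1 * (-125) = 125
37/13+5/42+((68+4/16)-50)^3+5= 106340809/17472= 6086.36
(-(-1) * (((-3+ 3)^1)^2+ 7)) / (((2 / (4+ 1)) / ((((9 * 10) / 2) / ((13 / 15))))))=23625 / 26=908.65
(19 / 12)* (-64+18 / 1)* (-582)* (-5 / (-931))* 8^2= 713920 / 49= 14569.80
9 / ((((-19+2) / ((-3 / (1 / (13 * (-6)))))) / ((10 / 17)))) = -21060 / 289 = -72.87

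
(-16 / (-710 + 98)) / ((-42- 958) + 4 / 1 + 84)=-1 / 34884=-0.00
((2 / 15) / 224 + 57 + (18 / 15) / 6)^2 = 9234633409 / 2822400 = 3271.91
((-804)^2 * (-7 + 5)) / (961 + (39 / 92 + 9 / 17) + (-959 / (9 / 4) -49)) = -18197903232 / 6851227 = -2656.15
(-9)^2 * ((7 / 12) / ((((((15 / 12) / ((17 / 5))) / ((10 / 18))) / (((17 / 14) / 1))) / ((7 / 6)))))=2023 / 20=101.15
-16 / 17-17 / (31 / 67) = -19859 / 527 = -37.68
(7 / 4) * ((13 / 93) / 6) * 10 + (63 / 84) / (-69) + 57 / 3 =248939 / 12834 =19.40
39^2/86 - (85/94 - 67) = 169323/2021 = 83.78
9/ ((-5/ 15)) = -27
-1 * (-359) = 359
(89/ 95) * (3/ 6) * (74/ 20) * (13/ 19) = 1.19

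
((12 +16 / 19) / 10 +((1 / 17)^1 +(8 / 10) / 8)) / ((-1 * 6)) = -4661 / 19380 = -0.24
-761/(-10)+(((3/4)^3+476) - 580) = -8793/320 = -27.48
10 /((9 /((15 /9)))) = 50 /27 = 1.85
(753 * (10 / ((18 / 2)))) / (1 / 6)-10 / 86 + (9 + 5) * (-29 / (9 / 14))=1698283 / 387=4388.33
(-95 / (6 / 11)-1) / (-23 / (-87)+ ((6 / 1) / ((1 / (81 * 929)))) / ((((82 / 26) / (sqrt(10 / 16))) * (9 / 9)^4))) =1178409577 / 325941146890723747-319057650781623 * sqrt(10) / 651882293781447494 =-0.00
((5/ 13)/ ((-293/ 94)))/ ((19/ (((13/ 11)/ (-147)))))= 470/ 9001839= 0.00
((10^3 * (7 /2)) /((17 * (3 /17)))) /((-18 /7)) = -12250 /27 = -453.70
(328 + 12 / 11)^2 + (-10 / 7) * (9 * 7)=13093510 / 121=108210.83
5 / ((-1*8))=-5 / 8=-0.62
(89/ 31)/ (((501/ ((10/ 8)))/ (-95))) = -42275/ 62124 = -0.68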